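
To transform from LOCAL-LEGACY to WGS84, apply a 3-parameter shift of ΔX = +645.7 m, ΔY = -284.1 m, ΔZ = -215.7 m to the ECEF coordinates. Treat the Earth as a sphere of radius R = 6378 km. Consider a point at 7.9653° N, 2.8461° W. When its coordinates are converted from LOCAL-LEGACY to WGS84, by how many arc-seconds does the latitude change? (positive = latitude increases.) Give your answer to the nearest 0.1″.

Δφ = -9.9″

sin φ = 0.138573, cos φ = 0.990352, sin λ = -0.049653, cos λ = 0.998767.
North component: ΔN = −sin φ cos λ·ΔX − sin φ sin λ·ΔY + cos φ·ΔZ = −(0.138573)(0.998767)(645.7) − (0.138573)(-0.049653)(-284.1) + (0.990352)(-215.7) = -304.94 m.
1° of latitude spans πR/180 = 111317 m, so Δφ = -304.94 / 111317 × 3600 = -9.862″.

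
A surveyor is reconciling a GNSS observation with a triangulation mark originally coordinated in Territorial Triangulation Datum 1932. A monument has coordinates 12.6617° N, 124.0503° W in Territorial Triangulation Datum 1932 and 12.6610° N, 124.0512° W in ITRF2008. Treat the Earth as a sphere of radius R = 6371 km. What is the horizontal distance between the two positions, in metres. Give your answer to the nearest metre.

125 m

Δφ = 12.6610° − 12.6617° = -0.0007°; Δλ = -124.0512° − -124.0503° = -0.0009°.
1° along a meridian = πR/180 = 111195 m.
ΔN = Δφ × 111195 = -77.8 m; ΔE = Δλ × 111195 × cos(12.6617°) = -0.0009 × 111195 × 0.975681 = -97.6 m.
Distance = √(ΔE² + ΔN²) = √((-97.6)² + (-77.8)²) = 124.9 m.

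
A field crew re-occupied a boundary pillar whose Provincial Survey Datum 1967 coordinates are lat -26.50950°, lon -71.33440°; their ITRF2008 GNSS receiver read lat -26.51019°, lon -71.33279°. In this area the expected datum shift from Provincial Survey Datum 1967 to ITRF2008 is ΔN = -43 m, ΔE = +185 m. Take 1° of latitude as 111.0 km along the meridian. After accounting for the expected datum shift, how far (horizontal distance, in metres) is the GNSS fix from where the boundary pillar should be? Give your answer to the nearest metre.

Observed coordinate differences: Δφ = -0.00069°, Δλ = +0.00161°.
Converting to metres (1° lat = 111000 m, cos φ = 0.894860): observed ΔN = -76.6 m, observed ΔE = 159.9 m.
Subtracting the expected shift leaves a residual of -76.6 − (-43) = -33.6 m north and 159.9 − (185) = -25.1 m east.
Residual distance = √((-33.6)² + (-25.1)²) = 41.9 m.

42 m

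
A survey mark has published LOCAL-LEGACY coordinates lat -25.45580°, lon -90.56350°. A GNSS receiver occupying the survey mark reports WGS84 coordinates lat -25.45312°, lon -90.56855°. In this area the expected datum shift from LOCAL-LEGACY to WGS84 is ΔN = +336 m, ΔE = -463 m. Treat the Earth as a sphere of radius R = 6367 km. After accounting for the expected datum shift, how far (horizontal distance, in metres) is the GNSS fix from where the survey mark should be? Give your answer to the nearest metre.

58 m

Observed coordinate differences: Δφ = +0.00268°, Δλ = -0.00505°.
Converting to metres (1° lat = 111125 m, cos φ = 0.902917): observed ΔN = 297.8 m, observed ΔE = -506.7 m.
Subtracting the expected shift leaves a residual of 297.8 − (336) = -38.2 m north and -506.7 − (-463) = -43.7 m east.
Residual distance = √((-38.2)² + (-43.7)²) = 58.0 m.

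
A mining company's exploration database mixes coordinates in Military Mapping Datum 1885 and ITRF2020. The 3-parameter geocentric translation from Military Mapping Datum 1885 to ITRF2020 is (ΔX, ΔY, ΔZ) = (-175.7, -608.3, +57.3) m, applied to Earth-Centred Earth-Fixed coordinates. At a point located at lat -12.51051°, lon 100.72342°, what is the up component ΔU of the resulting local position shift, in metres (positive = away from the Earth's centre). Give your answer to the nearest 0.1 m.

The local up (radial) axis is (cos φ cos λ, cos φ sin λ, sin φ), giving ΔU = 31.916 − 583.486 − 12.412 = -563.98 m.

ΔU = -564.0 m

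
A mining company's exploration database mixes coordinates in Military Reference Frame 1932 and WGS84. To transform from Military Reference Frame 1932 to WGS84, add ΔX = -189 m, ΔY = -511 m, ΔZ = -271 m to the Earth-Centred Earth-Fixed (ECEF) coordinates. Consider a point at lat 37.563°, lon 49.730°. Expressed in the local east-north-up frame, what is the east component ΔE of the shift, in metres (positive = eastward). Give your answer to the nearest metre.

At φ = 37.563°, λ = 49.730°: sin φ = 0.609633, cos φ = 0.792683, sin λ = 0.763007, cos λ = 0.646390.
ΔE = −sin λ·ΔX + cos λ·ΔY = −(0.763007)·(-189) + (0.646390)·(-511) = -186.10 m.

ΔE = -186 m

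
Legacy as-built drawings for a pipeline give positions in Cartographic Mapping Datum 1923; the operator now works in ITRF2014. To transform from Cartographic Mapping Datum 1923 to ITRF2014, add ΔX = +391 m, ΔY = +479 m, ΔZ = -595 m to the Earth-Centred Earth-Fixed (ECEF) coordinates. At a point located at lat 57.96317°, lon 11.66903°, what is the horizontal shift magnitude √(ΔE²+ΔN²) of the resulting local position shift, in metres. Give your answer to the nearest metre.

821 m

The local east axis at (φ, λ) is (−sin λ, cos λ, 0), so ΔE = −sin(11.66903°)·391 + cos(11.66903°)·479 = 390.02 m.
The local north axis is (−sin φ cos λ, −sin φ sin λ, cos φ), giving ΔN = -324.603 − 82.127 − 315.626 = -722.36 m.
Horizontal magnitude = √(ΔE² + ΔN²) = √(390.02² + (-722.36)²) = 820.92 m.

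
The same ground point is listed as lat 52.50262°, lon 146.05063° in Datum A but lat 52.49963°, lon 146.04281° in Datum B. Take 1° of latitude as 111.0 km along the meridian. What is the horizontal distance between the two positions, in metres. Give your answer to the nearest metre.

Δφ = 52.49963° − 52.50262° = -0.00299°; Δλ = 146.04281° − 146.05063° = -0.00782°.
ΔN = Δφ × 111000 = -331.9 m; ΔE = Δλ × 111000 × cos(52.50262°) = -0.00782 × 111000 × 0.608725 = -528.4 m.
Distance = √(ΔE² + ΔN²) = √((-528.4)² + (-331.9)²) = 624.0 m.

624 m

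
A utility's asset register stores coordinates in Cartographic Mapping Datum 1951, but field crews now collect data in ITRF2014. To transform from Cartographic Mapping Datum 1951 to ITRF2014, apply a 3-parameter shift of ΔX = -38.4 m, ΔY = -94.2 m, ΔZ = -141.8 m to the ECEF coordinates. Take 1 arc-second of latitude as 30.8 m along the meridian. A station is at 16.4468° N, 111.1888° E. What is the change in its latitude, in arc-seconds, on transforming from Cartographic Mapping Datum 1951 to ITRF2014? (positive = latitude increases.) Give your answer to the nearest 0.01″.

sin φ = 0.283125, cos φ = 0.959083, sin λ = 0.932394, cos λ = -0.361442.
North component: ΔN = −sin φ cos λ·ΔX − sin φ sin λ·ΔY + cos φ·ΔZ = −(0.283125)(-0.361442)(-38.4) − (0.283125)(0.932394)(-94.2) + (0.959083)(-141.8) = -115.06 m.
1° of latitude spans 3600 × 30.80 = 110880 m, so Δφ = -115.06 / 110880 × 3600 = -3.736″.

Δφ = -3.74″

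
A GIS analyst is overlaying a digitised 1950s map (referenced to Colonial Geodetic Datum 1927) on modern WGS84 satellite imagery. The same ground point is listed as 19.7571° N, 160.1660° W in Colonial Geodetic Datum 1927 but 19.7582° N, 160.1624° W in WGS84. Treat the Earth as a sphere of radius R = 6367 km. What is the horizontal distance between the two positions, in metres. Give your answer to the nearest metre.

396 m

Δφ = 19.7582° − 19.7571° = +0.0011°; Δλ = -160.1624° − -160.1660° = +0.0036°.
1° along a meridian = πR/180 = 111125 m.
ΔN = Δφ × 111125 = 122.2 m; ΔE = Δλ × 111125 × cos(19.7571°) = +0.0036 × 111125 × 0.941134 = 376.5 m.
Distance = √(ΔE² + ΔN²) = √(376.5² + 122.2²) = 395.8 m.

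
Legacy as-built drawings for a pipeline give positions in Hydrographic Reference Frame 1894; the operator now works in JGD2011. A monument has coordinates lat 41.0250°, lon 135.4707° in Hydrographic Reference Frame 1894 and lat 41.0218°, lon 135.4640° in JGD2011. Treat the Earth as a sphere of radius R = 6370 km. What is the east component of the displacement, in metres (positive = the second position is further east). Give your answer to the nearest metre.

Δφ = 41.0218° − 41.0250° = -0.0032°; Δλ = 135.4640° − 135.4707° = -0.0067°.
1° along a meridian = πR/180 = 111177 m.
ΔN = Δφ × 111177 = -355.8 m; ΔE = Δλ × 111177 × cos(41.0250°) = -0.0067 × 111177 × 0.754423 = -562.0 m.

ΔE = -562 m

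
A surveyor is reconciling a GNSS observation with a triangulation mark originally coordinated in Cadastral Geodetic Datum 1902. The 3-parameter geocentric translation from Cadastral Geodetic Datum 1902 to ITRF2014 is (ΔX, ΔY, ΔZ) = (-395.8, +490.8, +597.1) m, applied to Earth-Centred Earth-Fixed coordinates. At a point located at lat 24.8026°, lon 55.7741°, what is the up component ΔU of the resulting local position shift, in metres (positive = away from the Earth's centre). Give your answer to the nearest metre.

ΔU = 417 m

The local up (radial) axis is (cos φ cos λ, cos φ sin λ, sin φ), giving ΔU = -202.086 + 368.374 + 250.479 = 416.77 m.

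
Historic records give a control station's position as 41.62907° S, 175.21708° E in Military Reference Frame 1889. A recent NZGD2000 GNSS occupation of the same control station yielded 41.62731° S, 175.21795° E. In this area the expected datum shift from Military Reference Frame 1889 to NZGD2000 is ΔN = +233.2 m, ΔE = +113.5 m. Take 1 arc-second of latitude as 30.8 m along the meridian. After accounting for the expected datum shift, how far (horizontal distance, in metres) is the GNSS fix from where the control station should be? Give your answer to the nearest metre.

56 m

Observed coordinate differences: Δφ = +0.00176°, Δλ = +0.00087°.
Converting to metres (1° lat = 110880 m, cos φ = 0.747461): observed ΔN = 195.1 m, observed ΔE = 72.1 m.
Subtracting the expected shift leaves a residual of 195.1 − (233.2) = -38.1 m north and 72.1 − (113.5) = -41.4 m east.
Residual distance = √((-38.1)² + (-41.4)²) = 56.2 m.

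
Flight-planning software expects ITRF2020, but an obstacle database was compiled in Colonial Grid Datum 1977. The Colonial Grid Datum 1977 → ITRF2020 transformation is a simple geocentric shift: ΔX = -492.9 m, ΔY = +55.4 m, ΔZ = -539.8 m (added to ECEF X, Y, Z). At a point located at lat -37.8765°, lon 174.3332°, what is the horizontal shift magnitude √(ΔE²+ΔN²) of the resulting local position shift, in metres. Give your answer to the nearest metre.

122 m

At φ = -37.8765°, λ = 174.3332°: sin φ = -0.613962, cos φ = 0.789336, sin λ = 0.098743, cos λ = -0.995113.
ΔE = −sin λ·ΔX + cos λ·ΔY = −(0.098743)·(-492.9) + (-0.995113)·(55.4) = -6.46 m.
ΔN = −sin φ cos λ·ΔX − sin φ sin λ·ΔY + cos φ·ΔZ = −(-0.613962)(-0.995113)(-492.9) − (-0.613962)(0.098743)(55.4) + (0.789336)(-539.8) = -121.58 m.
Horizontal magnitude = √(ΔE² + ΔN²) = √((-6.46)² + (-121.58)²) = 121.75 m.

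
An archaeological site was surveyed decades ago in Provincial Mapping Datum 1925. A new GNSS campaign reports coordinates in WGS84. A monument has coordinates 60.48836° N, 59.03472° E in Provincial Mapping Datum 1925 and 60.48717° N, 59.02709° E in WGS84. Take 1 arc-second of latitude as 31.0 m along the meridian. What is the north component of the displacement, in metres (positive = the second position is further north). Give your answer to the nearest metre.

ΔN = -133 m

Δφ = 60.48717° − 60.48836° = -0.00119°; Δλ = 59.02709° − 59.03472° = -0.00763°.
1° of latitude = 3600 × 31.00 = 111600 m.
ΔN = Δφ × 111600 = -132.8 m; ΔE = Δλ × 111600 × cos(60.48836°) = -0.00763 × 111600 × 0.492600 = -419.5 m.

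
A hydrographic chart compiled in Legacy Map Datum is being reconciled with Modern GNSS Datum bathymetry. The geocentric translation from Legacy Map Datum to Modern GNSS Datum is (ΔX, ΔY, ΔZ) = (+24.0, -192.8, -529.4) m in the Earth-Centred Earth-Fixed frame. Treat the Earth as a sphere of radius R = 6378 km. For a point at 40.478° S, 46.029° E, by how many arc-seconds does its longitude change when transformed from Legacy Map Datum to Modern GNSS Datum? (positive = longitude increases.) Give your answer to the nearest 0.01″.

Δλ = -6.43″

sin φ = -0.649156, cos φ = 0.760655, sin λ = 0.719691, cos λ = 0.694294.
East component: ΔE = −sin λ·ΔX + cos λ·ΔY = −(0.719691)(24.0) + (0.694294)(-192.8) = -151.13 m.
1° of latitude spans πR/180 = 111317 m; at latitude φ, 1° of longitude spans that × cos φ = 84673.9 m, so Δλ = -151.13 / 84673.9 × 3600 = -6.426″.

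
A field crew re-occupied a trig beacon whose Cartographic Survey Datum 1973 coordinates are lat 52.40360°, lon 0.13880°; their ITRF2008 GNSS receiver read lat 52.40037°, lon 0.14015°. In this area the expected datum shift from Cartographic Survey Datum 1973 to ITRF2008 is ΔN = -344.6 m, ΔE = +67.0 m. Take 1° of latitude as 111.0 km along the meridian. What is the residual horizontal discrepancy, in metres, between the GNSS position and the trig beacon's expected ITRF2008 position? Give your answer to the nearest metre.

28 m

Observed coordinate differences: Δφ = -0.00323°, Δλ = +0.00135°.
Converting to metres (1° lat = 111000 m, cos φ = 0.610095): observed ΔN = -358.5 m, observed ΔE = 91.4 m.
Subtracting the expected shift leaves a residual of -358.5 − (-344.6) = -13.9 m north and 91.4 − (67.0) = 24.4 m east.
Residual distance = √((-13.9)² + 24.4²) = 28.1 m.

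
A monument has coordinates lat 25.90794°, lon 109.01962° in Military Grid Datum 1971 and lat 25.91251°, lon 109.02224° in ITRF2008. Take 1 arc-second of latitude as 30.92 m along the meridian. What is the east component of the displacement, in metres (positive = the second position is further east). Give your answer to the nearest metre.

ΔE = 262 m

Δφ = 25.91251° − 25.90794° = +0.00457°; Δλ = 109.02224° − 109.01962° = +0.00262°.
1° of latitude = 3600 × 30.92 = 111312 m.
ΔN = Δφ × 111312 = 508.7 m; ΔE = Δλ × 111312 × cos(25.90794°) = +0.00262 × 111312 × 0.899497 = 262.3 m.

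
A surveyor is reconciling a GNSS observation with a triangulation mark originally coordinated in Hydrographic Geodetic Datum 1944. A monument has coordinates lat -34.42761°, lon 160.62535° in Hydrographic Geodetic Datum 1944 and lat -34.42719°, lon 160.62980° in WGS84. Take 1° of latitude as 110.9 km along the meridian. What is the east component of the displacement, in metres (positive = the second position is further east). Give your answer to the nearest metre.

Δφ = -34.42719° − -34.42761° = +0.00042°; Δλ = 160.62980° − 160.62535° = +0.00445°.
ΔN = Δφ × 110900 = 46.6 m; ΔE = Δλ × 110900 × cos(-34.42761°) = +0.00445 × 110900 × 0.824841 = 407.1 m.

ΔE = 407 m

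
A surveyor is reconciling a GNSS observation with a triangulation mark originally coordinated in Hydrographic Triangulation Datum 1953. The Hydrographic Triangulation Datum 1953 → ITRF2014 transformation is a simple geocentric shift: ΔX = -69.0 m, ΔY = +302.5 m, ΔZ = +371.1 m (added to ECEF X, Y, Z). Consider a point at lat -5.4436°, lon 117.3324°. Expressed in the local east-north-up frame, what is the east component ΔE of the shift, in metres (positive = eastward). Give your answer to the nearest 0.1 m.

ΔE = -77.6 m

At φ = -5.4436°, λ = 117.3324°: sin φ = -0.094866, cos φ = 0.995490, sin λ = 0.888358, cos λ = -0.459152.
ΔE = −sin λ·ΔX + cos λ·ΔY = −(0.888358)·(-69.0) + (-0.459152)·(302.5) = -77.60 m.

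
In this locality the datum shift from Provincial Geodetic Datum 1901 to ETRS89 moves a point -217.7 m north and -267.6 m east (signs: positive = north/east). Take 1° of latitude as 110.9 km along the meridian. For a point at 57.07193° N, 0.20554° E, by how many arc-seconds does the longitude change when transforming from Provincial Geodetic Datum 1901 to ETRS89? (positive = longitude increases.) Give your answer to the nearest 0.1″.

At latitude 57.07193°, cos φ = 0.543586.
1° of longitude at this latitude = 110.9 × cos φ = 60.28 km, so Δλ = -267.6 / 60283.7 = -0.0044390° = -15.980″.

Δλ = -16.0″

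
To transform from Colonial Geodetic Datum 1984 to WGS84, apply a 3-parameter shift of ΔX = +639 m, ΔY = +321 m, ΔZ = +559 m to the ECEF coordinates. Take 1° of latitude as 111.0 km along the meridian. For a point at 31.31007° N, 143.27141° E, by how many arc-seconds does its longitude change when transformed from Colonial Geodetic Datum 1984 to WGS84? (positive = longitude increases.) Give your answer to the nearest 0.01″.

sin φ = 0.519669, cos φ = 0.854368, sin λ = 0.598025, cos λ = -0.801477.
East component: ΔE = −sin λ·ΔX + cos λ·ΔY = −(0.598025)(639) + (-0.801477)(321) = -639.41 m.
1° of latitude spans 111000 m; at latitude φ, 1° of longitude spans that × cos φ = 94834.8 m, so Δλ = -639.41 / 94834.8 × 3600 = -24.273″.

Δλ = -24.27″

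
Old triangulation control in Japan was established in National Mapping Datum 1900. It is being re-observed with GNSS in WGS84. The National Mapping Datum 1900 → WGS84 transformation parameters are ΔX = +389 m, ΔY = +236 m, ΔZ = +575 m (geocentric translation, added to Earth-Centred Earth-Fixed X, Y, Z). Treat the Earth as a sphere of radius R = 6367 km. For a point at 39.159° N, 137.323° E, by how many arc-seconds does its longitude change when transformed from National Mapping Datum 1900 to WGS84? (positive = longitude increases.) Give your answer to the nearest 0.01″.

Δλ = -18.27″

sin φ = 0.631475, cos φ = 0.775397, sin λ = 0.677865, cos λ = -0.735187.
East component: ΔE = −sin λ·ΔX + cos λ·ΔY = −(0.677865)(389) + (-0.735187)(236) = -437.19 m.
1° of latitude spans πR/180 = 111125 m; at latitude φ, 1° of longitude spans that × cos φ = 86166.0 m, so Δλ = -437.19 / 86166.0 × 3600 = -18.266″.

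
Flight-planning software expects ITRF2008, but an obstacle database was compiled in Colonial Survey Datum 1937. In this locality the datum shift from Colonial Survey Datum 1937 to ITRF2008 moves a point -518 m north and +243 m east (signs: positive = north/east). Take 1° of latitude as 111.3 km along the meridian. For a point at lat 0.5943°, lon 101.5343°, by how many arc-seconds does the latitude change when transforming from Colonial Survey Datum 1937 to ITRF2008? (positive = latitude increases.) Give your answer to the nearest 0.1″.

1° of latitude = 111.3 km, so Δφ = -518.0 / 111300 = -0.0046541° = -16.755″.

Δφ = -16.8″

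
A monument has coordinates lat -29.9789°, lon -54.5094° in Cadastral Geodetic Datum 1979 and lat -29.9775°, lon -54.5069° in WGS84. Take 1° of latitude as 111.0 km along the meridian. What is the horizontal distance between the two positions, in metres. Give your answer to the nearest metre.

286 m

Δφ = -29.9775° − -29.9789° = +0.0014°; Δλ = -54.5069° − -54.5094° = +0.0025°.
ΔN = Δφ × 111000 = 155.4 m; ΔE = Δλ × 111000 × cos(-29.9789°) = +0.0025 × 111000 × 0.866209 = 240.4 m.
Distance = √(ΔE² + ΔN²) = √(240.4² + 155.4²) = 286.2 m.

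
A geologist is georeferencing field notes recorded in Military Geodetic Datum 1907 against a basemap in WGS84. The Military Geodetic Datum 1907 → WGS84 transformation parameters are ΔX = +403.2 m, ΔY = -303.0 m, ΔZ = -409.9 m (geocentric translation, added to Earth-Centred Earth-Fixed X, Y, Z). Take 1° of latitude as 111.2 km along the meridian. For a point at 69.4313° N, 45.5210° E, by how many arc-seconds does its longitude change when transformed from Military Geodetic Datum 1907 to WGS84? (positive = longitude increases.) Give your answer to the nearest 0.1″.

sin φ = 0.936252, cos φ = 0.351330, sin λ = 0.713507, cos λ = 0.700648.
East component: ΔE = −sin λ·ΔX + cos λ·ΔY = −(0.713507)(403.2) + (0.700648)(-303.0) = -499.98 m.
1° of latitude spans 111200 m; at latitude φ, 1° of longitude spans that × cos φ = 39067.9 m, so Δλ = -499.98 / 39067.9 × 3600 = -46.072″.

Δλ = -46.1″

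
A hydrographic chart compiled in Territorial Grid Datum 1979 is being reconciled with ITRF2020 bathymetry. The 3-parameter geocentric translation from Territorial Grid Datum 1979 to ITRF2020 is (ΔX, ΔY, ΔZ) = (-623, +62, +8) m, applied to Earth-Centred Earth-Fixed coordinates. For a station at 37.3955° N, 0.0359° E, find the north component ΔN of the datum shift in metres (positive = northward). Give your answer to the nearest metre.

At φ = 37.3955°, λ = 0.0359°: sin φ = 0.607313, cos φ = 0.794462, sin λ = 0.000627, cos λ = 1.000000.
ΔN = −sin φ cos λ·ΔX − sin φ sin λ·ΔY + cos φ·ΔZ = −(0.607313)(1.000000)(-623) − (0.607313)(0.000627)(62) + (0.794462)(8) = 384.69 m.

ΔN = 385 m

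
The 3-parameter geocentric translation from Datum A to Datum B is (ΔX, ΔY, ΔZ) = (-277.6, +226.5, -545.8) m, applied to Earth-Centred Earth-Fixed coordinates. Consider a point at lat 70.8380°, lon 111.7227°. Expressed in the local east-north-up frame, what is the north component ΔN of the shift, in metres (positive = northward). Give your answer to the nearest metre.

ΔN = -475 m

The local north axis is (−sin φ cos λ, −sin φ sin λ, cos φ), giving ΔN = -97.051 − 198.757 − 179.154 = -474.96 m.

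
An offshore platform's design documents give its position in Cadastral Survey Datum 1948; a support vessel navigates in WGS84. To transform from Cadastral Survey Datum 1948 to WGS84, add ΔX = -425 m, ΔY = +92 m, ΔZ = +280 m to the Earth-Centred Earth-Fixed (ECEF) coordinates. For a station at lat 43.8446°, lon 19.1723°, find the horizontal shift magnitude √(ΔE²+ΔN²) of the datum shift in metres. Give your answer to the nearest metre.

512 m

The local east axis at (φ, λ) is (−sin λ, cos λ, 0), so ΔE = −sin(19.1723°)·(-425) + cos(19.1723°)·92 = 226.47 m.
The local north axis is (−sin φ cos λ, −sin φ sin λ, cos φ), giving ΔN = 278.071 − 20.929 + 201.942 = 459.08 m.
Horizontal magnitude = √(ΔE² + ΔN²) = √(226.47² + 459.08²) = 511.91 m.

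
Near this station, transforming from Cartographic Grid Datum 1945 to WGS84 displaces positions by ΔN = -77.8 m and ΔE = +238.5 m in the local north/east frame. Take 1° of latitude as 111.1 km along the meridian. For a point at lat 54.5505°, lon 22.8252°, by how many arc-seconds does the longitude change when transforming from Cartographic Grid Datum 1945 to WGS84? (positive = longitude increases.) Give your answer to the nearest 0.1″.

At latitude 54.5505°, cos φ = 0.579985.
1° of longitude at this latitude = 111.1 × cos φ = 64.44 km, so Δλ = 238.5 / 64436.4 = 0.0037013° = 13.325″.

Δλ = 13.3″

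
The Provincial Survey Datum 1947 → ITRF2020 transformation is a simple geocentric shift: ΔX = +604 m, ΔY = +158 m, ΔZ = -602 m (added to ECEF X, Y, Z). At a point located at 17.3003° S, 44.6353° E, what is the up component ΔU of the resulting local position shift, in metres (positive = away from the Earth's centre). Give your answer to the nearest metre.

ΔU = 695 m

The local up (radial) axis is (cos φ cos λ, cos φ sin λ, sin φ), giving ΔU = 410.358 + 105.987 + 179.023 = 695.37 m.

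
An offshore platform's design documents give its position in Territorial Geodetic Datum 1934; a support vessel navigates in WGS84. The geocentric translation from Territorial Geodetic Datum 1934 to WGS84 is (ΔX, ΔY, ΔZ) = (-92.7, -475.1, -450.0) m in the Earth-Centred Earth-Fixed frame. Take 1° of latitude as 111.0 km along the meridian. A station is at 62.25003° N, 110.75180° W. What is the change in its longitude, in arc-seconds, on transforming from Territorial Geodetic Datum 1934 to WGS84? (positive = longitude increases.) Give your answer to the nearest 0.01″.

Δλ = 5.69″

sin φ = 0.884988, cos φ = 0.465614, sin λ = -0.935124, cos λ = -0.354320.
East component: ΔE = −sin λ·ΔX + cos λ·ΔY = −(-0.935124)(-92.7) + (-0.354320)(-475.1) = 81.65 m.
1° of latitude spans 111000 m; at latitude φ, 1° of longitude spans that × cos φ = 51683.2 m, so Δλ = 81.65 / 51683.2 × 3600 = 5.687″.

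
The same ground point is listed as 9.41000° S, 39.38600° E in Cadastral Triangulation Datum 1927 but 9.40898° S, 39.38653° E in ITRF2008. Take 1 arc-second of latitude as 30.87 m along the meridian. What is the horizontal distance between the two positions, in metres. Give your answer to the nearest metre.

Δφ = -9.40898° − -9.41000° = +0.00102°; Δλ = 39.38653° − 39.38600° = +0.00053°.
1° of latitude = 3600 × 30.87 = 111132 m.
ΔN = Δφ × 111132 = 113.4 m; ΔE = Δλ × 111132 × cos(-9.41000°) = +0.00053 × 111132 × 0.986544 = 58.1 m.
Distance = √(ΔE² + ΔN²) = √(58.1² + 113.4²) = 127.4 m.

127 m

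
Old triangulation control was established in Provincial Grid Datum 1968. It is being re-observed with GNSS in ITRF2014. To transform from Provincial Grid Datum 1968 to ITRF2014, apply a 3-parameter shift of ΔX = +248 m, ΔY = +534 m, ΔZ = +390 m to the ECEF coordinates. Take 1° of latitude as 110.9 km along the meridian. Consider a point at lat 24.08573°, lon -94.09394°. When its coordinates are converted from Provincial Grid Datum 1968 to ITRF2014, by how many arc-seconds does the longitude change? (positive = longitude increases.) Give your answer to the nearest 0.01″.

Δλ = 7.44″

sin φ = 0.408103, cos φ = 0.912936, sin λ = -0.997448, cos λ = -0.071392.
East component: ΔE = −sin λ·ΔX + cos λ·ΔY = −(-0.997448)(248) + (-0.071392)(534) = 209.24 m.
1° of latitude spans 110900 m; at latitude φ, 1° of longitude spans that × cos φ = 101244.6 m, so Δλ = 209.24 / 101244.6 × 3600 = 7.440″.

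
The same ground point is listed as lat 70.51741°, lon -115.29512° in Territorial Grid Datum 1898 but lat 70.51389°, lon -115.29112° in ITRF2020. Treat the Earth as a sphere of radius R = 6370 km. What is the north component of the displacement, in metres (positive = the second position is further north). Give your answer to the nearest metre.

ΔN = -391 m

Δφ = 70.51389° − 70.51741° = -0.00352°; Δλ = -115.29112° − -115.29512° = +0.00400°.
1° along a meridian = πR/180 = 111177 m.
ΔN = Δφ × 111177 = -391.3 m; ΔE = Δλ × 111177 × cos(70.51741°) = +0.00400 × 111177 × 0.333520 = 148.3 m.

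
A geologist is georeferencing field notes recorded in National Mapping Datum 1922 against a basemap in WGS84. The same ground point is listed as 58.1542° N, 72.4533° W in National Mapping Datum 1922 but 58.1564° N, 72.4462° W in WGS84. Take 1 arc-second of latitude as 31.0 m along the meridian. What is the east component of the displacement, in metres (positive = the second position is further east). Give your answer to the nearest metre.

Δφ = 58.1564° − 58.1542° = +0.0022°; Δλ = -72.4462° − -72.4533° = +0.0071°.
1° of latitude = 3600 × 31.00 = 111600 m.
ΔN = Δφ × 111600 = 245.5 m; ΔE = Δλ × 111600 × cos(58.1542°) = +0.0071 × 111600 × 0.527635 = 418.1 m.

ΔE = 418 m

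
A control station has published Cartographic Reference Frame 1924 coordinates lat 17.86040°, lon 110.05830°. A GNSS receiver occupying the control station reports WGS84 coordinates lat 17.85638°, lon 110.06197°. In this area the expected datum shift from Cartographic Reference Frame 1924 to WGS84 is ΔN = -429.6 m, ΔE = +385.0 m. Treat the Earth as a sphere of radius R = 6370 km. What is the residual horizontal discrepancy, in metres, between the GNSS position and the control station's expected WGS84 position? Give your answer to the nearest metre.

18 m

Observed coordinate differences: Δφ = -0.00402°, Δλ = +0.00367°.
Converting to metres (1° lat = 111177 m, cos φ = 0.951807): observed ΔN = -446.9 m, observed ΔE = 388.4 m.
Subtracting the expected shift leaves a residual of -446.9 − (-429.6) = -17.3 m north and 388.4 − (385.0) = 3.4 m east.
Residual distance = √((-17.3)² + 3.4²) = 17.7 m.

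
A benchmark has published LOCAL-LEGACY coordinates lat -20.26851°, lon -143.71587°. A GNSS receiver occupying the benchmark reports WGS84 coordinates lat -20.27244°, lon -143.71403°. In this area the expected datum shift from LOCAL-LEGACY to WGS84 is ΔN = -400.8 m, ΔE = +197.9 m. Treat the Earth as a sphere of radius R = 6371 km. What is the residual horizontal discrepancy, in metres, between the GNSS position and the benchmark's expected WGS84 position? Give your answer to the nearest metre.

37 m

Observed coordinate differences: Δφ = -0.00393°, Δλ = +0.00184°.
Converting to metres (1° lat = 111195 m, cos φ = 0.938079): observed ΔN = -437.0 m, observed ΔE = 191.9 m.
Subtracting the expected shift leaves a residual of -437.0 − (-400.8) = -36.2 m north and 191.9 − (197.9) = -6.0 m east.
Residual distance = √((-36.2)² + (-6.0)²) = 36.7 m.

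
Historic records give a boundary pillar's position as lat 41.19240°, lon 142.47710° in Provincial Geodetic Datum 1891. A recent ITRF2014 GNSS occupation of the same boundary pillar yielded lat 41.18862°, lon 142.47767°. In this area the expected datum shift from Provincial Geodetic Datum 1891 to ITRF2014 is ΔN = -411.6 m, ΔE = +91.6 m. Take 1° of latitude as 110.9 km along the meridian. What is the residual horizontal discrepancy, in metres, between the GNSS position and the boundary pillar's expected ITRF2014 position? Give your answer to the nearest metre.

Observed coordinate differences: Δφ = -0.00378°, Δλ = +0.00057°.
Converting to metres (1° lat = 110900 m, cos φ = 0.752502): observed ΔN = -419.2 m, observed ΔE = 47.6 m.
Subtracting the expected shift leaves a residual of -419.2 − (-411.6) = -7.6 m north and 47.6 − (91.6) = -44.0 m east.
Residual distance = √((-7.6)² + (-44.0)²) = 44.7 m.

45 m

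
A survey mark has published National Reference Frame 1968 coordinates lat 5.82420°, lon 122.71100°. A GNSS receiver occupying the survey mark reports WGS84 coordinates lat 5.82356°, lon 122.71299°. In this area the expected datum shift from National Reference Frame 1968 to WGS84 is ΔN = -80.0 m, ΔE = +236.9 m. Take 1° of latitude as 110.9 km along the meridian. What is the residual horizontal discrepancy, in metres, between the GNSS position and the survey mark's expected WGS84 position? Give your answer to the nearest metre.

Observed coordinate differences: Δφ = -0.00064°, Δλ = +0.00199°.
Converting to metres (1° lat = 110900 m, cos φ = 0.994838): observed ΔN = -71.0 m, observed ΔE = 219.6 m.
Subtracting the expected shift leaves a residual of -71.0 − (-80.0) = 9.0 m north and 219.6 − (236.9) = -17.3 m east.
Residual distance = √(9.0² + (-17.3)²) = 19.6 m.

20 m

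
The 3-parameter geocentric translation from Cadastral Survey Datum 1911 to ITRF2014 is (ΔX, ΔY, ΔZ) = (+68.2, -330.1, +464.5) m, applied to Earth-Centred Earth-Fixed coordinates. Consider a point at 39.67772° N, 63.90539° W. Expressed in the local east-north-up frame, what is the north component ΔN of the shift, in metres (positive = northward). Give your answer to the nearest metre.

ΔN = 149 m

At φ = 39.67772°, λ = -63.90539°: sin φ = 0.638469, cos φ = 0.769648, sin λ = -0.898069, cos λ = 0.439855.
ΔN = −sin φ cos λ·ΔX − sin φ sin λ·ΔY + cos φ·ΔZ = −(0.638469)(0.439855)(68.2) − (0.638469)(-0.898069)(-330.1) + (0.769648)(464.5) = 149.07 m.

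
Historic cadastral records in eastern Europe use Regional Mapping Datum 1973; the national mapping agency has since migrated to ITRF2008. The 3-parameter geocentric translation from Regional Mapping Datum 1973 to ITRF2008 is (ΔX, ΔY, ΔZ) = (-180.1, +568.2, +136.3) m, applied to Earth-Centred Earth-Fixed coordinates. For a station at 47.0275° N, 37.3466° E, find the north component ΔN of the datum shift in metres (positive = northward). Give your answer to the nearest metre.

ΔN = -55 m

The local north axis is (−sin φ cos λ, −sin φ sin λ, cos φ), giving ΔN = 104.759 − 252.203 + 92.909 = -54.54 m.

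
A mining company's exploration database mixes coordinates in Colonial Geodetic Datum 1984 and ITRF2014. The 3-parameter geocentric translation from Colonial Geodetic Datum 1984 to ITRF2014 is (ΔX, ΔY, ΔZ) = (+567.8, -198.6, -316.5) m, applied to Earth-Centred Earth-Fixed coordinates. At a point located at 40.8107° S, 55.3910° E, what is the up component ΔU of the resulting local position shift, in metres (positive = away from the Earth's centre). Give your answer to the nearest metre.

ΔU = 327 m

The local up (radial) axis is (cos φ cos λ, cos φ sin λ, sin φ), giving ΔU = 244.088 − 123.716 + 206.852 = 327.22 m.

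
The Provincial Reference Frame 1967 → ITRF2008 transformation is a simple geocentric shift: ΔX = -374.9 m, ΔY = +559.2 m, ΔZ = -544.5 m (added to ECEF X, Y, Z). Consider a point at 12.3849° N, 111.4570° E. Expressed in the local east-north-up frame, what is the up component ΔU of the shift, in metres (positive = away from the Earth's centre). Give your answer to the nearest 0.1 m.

ΔU = 525.5 m

The local up (radial) axis is (cos φ cos λ, cos φ sin λ, sin φ), giving ΔU = 133.948 + 508.332 − 116.783 = 525.50 m.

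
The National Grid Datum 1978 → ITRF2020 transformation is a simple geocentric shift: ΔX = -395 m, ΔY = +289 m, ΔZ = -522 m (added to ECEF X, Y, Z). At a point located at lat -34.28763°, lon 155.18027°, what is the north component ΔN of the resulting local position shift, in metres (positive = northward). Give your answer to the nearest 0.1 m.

ΔN = -161.0 m

The local north axis is (−sin φ cos λ, −sin φ sin λ, cos φ), giving ΔN = 201.969 + 68.341 − 431.287 = -160.98 m.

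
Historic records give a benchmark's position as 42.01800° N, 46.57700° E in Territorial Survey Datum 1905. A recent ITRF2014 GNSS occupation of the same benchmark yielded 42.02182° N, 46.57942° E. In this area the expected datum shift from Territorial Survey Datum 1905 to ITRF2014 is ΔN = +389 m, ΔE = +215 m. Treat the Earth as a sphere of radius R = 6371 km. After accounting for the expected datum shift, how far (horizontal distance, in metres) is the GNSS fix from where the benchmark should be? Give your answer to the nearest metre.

Observed coordinate differences: Δφ = +0.00382°, Δλ = +0.00242°.
Converting to metres (1° lat = 111195 m, cos φ = 0.742935): observed ΔN = 424.8 m, observed ΔE = 199.9 m.
Subtracting the expected shift leaves a residual of 424.8 − (389) = 35.8 m north and 199.9 − (215) = -15.1 m east.
Residual distance = √(35.8² + (-15.1)²) = 38.8 m.

39 m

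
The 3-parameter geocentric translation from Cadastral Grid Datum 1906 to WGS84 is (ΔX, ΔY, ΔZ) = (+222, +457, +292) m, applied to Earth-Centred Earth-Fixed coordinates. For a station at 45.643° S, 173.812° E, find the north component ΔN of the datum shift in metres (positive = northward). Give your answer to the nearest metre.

ΔN = 82 m

At φ = -45.643°, λ = 173.812°: sin φ = -0.714998, cos φ = 0.699127, sin λ = 0.107791, cos λ = -0.994174.
ΔN = −sin φ cos λ·ΔX − sin φ sin λ·ΔY + cos φ·ΔZ = −(-0.714998)(-0.994174)(222) − (-0.714998)(0.107791)(457) + (0.699127)(292) = 81.56 m.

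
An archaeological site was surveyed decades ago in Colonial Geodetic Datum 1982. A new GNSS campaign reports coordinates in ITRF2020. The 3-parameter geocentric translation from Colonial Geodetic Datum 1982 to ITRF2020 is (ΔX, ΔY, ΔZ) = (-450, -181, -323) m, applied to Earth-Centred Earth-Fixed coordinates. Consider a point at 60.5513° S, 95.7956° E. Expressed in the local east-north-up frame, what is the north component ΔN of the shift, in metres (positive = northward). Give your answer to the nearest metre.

At φ = -60.5513°, λ = 95.7956°: sin φ = -0.870796, cos φ = 0.491644, sin λ = 0.994888, cos λ = -0.100980.
ΔN = −sin φ cos λ·ΔX − sin φ sin λ·ΔY + cos φ·ΔZ = −(-0.870796)(-0.100980)(-450) − (-0.870796)(0.994888)(-181) + (0.491644)(-323) = -276.04 m.

ΔN = -276 m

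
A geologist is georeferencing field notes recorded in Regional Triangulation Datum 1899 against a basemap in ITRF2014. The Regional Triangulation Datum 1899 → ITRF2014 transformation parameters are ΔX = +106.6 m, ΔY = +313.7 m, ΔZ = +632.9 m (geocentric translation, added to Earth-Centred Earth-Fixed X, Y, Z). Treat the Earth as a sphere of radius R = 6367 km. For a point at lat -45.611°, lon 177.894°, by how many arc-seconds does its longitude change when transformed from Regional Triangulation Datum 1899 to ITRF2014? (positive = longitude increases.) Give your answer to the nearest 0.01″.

Δλ = -14.70″

sin φ = -0.714607, cos φ = 0.699526, sin λ = 0.036748, cos λ = -0.999325.
East component: ΔE = −sin λ·ΔX + cos λ·ΔY = −(0.036748)(106.6) + (-0.999325)(313.7) = -317.41 m.
1° of latitude spans πR/180 = 111125 m; at latitude φ, 1° of longitude spans that × cos φ = 77734.9 m, so Δλ = -317.41 / 77734.9 × 3600 = -14.699″.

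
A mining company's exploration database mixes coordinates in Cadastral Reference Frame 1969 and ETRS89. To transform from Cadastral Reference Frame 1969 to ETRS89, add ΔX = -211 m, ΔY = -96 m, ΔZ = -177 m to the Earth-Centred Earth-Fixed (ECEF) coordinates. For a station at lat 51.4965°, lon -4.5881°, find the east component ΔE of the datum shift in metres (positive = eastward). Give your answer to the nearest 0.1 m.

At φ = 51.4965°, λ = -4.5881°: sin φ = 0.782570, cos φ = 0.622562, sin λ = -0.079992, cos λ = 0.996796.
ΔE = −sin λ·ΔX + cos λ·ΔY = −(-0.079992)·(-211) + (0.996796)·(-96) = -112.57 m.

ΔE = -112.6 m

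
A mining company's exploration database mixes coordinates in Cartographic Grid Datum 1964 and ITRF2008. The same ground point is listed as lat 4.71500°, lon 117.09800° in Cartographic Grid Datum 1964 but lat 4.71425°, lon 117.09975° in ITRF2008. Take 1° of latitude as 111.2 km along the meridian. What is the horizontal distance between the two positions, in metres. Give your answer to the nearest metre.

211 m

Δφ = 4.71425° − 4.71500° = -0.00075°; Δλ = 117.09975° − 117.09800° = +0.00175°.
ΔN = Δφ × 111200 = -83.4 m; ΔE = Δλ × 111200 × cos(4.71500°) = +0.00175 × 111200 × 0.996616 = 193.9 m.
Distance = √(ΔE² + ΔN²) = √(193.9² + (-83.4)²) = 211.1 m.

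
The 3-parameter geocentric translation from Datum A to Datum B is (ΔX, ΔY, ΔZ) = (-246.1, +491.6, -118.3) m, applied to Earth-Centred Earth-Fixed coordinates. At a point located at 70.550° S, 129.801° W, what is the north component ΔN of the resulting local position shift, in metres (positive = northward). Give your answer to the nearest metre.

At φ = -70.550°, λ = -129.801°: sin φ = -0.942932, cos φ = 0.332984, sin λ = -0.768272, cos λ = -0.640123.
ΔN = −sin φ cos λ·ΔX − sin φ sin λ·ΔY + cos φ·ΔZ = −(-0.942932)(-0.640123)(-246.1) − (-0.942932)(-0.768272)(491.6) + (0.332984)(-118.3) = -246.98 m.

ΔN = -247 m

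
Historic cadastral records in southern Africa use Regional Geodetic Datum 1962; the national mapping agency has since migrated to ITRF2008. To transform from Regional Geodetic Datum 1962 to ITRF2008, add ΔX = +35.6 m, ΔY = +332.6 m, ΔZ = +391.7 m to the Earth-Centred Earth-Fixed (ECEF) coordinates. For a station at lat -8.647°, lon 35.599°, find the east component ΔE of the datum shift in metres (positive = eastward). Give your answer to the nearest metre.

ΔE = 250 m

The local east axis at (φ, λ) is (−sin λ, cos λ, 0), so ΔE = −sin(35.599°)·35.6 + cos(35.599°)·332.6 = 249.72 m.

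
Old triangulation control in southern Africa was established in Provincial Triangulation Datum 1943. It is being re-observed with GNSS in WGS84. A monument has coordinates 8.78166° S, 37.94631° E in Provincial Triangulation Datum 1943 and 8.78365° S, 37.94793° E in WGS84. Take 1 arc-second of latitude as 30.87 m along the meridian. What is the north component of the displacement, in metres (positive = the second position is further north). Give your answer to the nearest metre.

Δφ = -8.78365° − -8.78166° = -0.00199°; Δλ = 37.94793° − 37.94631° = +0.00162°.
1° of latitude = 3600 × 30.87 = 111132 m.
ΔN = Δφ × 111132 = -221.2 m; ΔE = Δλ × 111132 × cos(-8.78166°) = +0.00162 × 111132 × 0.988277 = 177.9 m.

ΔN = -221 m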